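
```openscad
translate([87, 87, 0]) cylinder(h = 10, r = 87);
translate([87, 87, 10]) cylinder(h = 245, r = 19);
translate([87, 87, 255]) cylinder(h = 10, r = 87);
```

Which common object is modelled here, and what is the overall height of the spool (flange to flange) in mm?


A spool. The overall height is 265 mm.

Three coaxial cylinders, large–small–large — a spool. Two 10 mm flanges and a 245 mm core give 10 + 245 + 10 = 265 mm.


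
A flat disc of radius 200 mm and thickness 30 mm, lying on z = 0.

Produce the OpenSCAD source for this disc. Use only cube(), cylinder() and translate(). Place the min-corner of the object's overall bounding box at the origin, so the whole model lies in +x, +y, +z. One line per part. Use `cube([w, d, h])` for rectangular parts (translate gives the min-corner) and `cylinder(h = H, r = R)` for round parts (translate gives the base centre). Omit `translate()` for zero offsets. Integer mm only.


translate([200, 200, 0]) cylinder(h = 30, r = 200);


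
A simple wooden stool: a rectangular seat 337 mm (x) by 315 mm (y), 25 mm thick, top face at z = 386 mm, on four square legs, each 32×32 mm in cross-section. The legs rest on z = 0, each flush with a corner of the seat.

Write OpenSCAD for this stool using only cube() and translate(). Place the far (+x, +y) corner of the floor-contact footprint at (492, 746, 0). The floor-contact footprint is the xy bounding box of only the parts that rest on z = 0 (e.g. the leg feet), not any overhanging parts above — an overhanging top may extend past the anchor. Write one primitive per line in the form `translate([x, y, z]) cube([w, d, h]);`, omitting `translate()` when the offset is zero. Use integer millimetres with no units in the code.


translate([155, 431, 361]) cube([337, 315, 25]);
translate([155, 431, 0]) cube([32, 32, 361]);
translate([460, 431, 0]) cube([32, 32, 361]);
translate([155, 714, 0]) cube([32, 32, 361]);
translate([460, 714, 0]) cube([32, 32, 361]);


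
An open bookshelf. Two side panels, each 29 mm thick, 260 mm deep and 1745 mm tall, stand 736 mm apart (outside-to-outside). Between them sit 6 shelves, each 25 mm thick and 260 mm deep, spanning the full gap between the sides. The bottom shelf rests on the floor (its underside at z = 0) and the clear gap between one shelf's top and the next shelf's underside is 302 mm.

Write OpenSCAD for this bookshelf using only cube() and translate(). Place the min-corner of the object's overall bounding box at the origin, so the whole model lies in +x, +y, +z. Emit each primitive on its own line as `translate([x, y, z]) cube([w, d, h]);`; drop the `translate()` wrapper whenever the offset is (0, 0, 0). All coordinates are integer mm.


cube([29, 260, 1745]);
translate([707, 0, 0]) cube([29, 260, 1745]);
translate([29, 0, 0]) cube([678, 260, 25]);
translate([29, 0, 327]) cube([678, 260, 25]);
translate([29, 0, 654]) cube([678, 260, 25]);
translate([29, 0, 981]) cube([678, 260, 25]);
translate([29, 0, 1308]) cube([678, 260, 25]);
translate([29, 0, 1635]) cube([678, 260, 25]);


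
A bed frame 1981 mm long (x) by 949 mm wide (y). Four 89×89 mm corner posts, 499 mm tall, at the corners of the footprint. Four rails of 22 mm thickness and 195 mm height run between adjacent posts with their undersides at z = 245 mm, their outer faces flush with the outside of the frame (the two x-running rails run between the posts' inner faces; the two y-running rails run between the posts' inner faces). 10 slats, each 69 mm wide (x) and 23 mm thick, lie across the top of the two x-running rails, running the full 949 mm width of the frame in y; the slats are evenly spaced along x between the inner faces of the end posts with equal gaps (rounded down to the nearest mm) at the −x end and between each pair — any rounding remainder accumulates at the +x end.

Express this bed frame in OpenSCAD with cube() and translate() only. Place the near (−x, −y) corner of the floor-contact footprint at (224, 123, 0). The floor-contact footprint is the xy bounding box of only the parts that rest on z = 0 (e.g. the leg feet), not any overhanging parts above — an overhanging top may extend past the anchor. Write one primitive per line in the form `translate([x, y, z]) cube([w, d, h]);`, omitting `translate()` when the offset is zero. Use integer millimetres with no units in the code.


translate([224, 123, 0]) cube([89, 89, 499]);
translate([224, 983, 0]) cube([89, 89, 499]);
translate([2116, 123, 0]) cube([89, 89, 499]);
translate([2116, 983, 0]) cube([89, 89, 499]);
translate([313, 123, 245]) cube([1803, 22, 195]);
translate([313, 1050, 245]) cube([1803, 22, 195]);
translate([224, 212, 245]) cube([22, 771, 195]);
translate([2183, 212, 245]) cube([22, 771, 195]);
translate([414, 123, 440]) cube([69, 949, 23]);
translate([584, 123, 440]) cube([69, 949, 23]);
translate([754, 123, 440]) cube([69, 949, 23]);
translate([924, 123, 440]) cube([69, 949, 23]);
translate([1094, 123, 440]) cube([69, 949, 23]);
translate([1264, 123, 440]) cube([69, 949, 23]);
translate([1434, 123, 440]) cube([69, 949, 23]);
translate([1604, 123, 440]) cube([69, 949, 23]);
translate([1774, 123, 440]) cube([69, 949, 23]);
translate([1944, 123, 440]) cube([69, 949, 23]);


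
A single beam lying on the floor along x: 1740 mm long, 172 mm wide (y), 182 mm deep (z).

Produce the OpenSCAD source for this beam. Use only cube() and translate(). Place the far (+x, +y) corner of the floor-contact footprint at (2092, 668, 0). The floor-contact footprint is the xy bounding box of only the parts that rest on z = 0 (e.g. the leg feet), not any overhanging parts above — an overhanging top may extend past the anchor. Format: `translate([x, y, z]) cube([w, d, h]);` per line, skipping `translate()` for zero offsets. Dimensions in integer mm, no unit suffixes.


translate([352, 496, 0]) cube([1740, 172, 182]);


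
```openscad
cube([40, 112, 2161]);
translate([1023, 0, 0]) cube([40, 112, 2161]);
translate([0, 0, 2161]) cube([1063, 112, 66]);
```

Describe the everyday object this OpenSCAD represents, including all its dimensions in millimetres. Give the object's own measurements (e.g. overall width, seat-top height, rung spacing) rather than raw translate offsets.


A door frame. The clear opening is 983 mm wide and 2161 mm high. Two 40 mm wide jambs, 112 mm deep, stand either side of the opening from the floor to the top of the opening. A 66 mm thick head sits across the top of both jambs, spanning the full outside width of the frame.


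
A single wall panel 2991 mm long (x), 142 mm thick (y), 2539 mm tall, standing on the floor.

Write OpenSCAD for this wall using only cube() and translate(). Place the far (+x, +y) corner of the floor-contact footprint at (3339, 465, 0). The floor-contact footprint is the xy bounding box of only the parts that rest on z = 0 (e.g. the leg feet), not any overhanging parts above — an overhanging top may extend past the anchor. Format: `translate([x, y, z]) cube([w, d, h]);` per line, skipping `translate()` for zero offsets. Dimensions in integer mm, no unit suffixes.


translate([348, 323, 0]) cube([2991, 142, 2539]);


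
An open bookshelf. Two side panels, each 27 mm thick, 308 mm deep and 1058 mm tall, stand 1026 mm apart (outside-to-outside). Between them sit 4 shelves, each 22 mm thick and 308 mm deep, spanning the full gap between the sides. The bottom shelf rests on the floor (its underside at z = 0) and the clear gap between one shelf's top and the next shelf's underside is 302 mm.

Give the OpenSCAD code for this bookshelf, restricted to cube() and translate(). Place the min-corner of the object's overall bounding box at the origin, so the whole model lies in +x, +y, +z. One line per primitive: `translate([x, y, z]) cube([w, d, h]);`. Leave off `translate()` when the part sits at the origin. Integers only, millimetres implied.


cube([27, 308, 1058]);
translate([999, 0, 0]) cube([27, 308, 1058]);
translate([27, 0, 0]) cube([972, 308, 22]);
translate([27, 0, 324]) cube([972, 308, 22]);
translate([27, 0, 648]) cube([972, 308, 22]);
translate([27, 0, 972]) cube([972, 308, 22]);


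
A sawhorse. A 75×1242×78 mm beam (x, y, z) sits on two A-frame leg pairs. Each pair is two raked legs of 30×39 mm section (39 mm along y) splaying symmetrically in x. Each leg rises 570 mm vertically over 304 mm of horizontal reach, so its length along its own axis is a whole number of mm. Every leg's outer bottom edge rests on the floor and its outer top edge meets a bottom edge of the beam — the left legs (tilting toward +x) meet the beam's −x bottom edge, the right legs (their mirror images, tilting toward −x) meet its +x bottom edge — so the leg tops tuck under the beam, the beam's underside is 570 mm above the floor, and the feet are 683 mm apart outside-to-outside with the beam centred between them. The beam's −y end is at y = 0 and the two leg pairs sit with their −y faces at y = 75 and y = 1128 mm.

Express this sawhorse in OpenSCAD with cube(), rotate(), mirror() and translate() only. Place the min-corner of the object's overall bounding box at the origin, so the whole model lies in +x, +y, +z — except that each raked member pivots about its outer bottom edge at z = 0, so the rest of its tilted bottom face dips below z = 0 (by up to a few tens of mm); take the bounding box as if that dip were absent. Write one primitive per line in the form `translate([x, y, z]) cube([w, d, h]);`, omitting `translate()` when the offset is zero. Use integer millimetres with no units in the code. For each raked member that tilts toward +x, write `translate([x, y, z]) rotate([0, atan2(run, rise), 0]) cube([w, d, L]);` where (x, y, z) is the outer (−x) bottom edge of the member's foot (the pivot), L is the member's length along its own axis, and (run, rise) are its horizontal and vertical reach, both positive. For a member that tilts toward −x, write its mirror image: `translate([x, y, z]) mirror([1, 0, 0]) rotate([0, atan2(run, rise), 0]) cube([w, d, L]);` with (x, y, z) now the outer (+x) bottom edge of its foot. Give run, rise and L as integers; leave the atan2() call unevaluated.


translate([304, 0, 570]) cube([75, 1242, 78]);
translate([0, 75, 0]) rotate([0, atan2(304, 570), 0]) cube([30, 39, 646]);
translate([683, 75, 0]) mirror([1, 0, 0]) rotate([0, atan2(304, 570), 0]) cube([30, 39, 646]);
translate([0, 1128, 0]) rotate([0, atan2(304, 570), 0]) cube([30, 39, 646]);
translate([683, 1128, 0]) mirror([1, 0, 0]) rotate([0, atan2(304, 570), 0]) cube([30, 39, 646]);


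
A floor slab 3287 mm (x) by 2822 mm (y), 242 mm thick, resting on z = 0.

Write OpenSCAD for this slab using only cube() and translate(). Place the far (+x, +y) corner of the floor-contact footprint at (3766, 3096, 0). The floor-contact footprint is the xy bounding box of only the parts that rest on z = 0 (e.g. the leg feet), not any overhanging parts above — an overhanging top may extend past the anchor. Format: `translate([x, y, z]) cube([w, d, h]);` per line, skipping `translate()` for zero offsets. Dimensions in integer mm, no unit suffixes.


translate([479, 274, 0]) cube([3287, 2822, 242]);


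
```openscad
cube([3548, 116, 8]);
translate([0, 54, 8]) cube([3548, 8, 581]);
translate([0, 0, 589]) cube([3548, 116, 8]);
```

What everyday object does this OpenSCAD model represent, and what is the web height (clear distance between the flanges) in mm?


An I-beam. The web height is 581 mm.

Two wide flanges with a thin centred web — an I-beam. Overall 597 mm minus two 8 mm flanges gives a web of 597 − 2·8 = 581 mm.


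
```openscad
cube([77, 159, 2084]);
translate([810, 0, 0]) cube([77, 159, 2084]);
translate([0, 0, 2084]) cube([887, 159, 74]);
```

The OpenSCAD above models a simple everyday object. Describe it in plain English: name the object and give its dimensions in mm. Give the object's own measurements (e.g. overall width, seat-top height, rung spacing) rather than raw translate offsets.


A door frame. The clear opening is 733 mm wide and 2084 mm high. Two 77 mm wide jambs, 159 mm deep, stand either side of the opening from the floor to the top of the opening. A 74 mm thick head sits across the top of both jambs, spanning the full outside width of the frame.


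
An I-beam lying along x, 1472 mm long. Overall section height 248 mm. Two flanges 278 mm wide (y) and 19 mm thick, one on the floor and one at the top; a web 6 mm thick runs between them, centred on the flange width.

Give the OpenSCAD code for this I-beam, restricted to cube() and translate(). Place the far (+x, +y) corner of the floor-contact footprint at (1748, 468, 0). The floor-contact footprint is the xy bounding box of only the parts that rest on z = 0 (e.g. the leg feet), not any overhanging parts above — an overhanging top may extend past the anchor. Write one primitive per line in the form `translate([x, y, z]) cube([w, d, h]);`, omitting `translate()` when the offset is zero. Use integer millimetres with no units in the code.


translate([276, 190, 0]) cube([1472, 278, 19]);
translate([276, 326, 19]) cube([1472, 6, 210]);
translate([276, 190, 229]) cube([1472, 278, 19]);


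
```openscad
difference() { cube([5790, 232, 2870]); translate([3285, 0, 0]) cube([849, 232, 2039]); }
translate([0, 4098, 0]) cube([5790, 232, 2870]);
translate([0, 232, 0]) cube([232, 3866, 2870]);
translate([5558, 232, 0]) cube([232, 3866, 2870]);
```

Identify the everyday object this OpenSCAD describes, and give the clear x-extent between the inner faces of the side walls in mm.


A single room. The interior width is 5326 mm.

Four walls enclosing a rectangle with a door in the front wall — a room. Outside width 5790 minus two 232 mm walls gives 5326 mm.


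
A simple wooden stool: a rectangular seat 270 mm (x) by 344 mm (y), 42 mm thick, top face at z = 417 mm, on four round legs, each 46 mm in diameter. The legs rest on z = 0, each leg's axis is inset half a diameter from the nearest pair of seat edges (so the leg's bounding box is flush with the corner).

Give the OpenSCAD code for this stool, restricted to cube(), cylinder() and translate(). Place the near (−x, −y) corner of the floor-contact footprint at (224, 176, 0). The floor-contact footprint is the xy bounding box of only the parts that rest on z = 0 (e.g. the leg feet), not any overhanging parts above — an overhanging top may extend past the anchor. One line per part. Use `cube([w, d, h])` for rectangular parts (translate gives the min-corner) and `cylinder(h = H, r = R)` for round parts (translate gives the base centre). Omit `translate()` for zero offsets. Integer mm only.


translate([224, 176, 375]) cube([270, 344, 42]);
translate([247, 199, 0]) cylinder(h = 375, r = 23);
translate([471, 199, 0]) cylinder(h = 375, r = 23);
translate([247, 497, 0]) cylinder(h = 375, r = 23);
translate([471, 497, 0]) cylinder(h = 375, r = 23);


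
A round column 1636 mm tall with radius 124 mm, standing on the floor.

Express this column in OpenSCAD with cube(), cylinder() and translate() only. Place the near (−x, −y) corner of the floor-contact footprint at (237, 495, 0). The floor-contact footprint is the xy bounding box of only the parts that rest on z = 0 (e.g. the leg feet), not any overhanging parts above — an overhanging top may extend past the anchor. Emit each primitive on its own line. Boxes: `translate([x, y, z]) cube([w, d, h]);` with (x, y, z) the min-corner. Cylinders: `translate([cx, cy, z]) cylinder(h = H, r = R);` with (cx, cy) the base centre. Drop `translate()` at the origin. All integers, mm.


translate([361, 619, 0]) cylinder(h = 1636, r = 124);


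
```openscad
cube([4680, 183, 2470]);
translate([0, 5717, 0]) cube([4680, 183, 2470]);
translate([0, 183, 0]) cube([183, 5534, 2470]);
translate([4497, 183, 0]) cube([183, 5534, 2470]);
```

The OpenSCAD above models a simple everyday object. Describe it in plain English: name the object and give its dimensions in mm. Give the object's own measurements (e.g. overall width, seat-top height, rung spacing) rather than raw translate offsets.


The wall frame of a small rectangular building: four walls, each 2470 mm tall and 183 mm thick, enclosing a footprint 4680 mm (x) by 5900 mm (y) outside-to-outside, with no floor or roof. The front and back walls (the −y and +y sides) span the full width; the two side walls fit between them.


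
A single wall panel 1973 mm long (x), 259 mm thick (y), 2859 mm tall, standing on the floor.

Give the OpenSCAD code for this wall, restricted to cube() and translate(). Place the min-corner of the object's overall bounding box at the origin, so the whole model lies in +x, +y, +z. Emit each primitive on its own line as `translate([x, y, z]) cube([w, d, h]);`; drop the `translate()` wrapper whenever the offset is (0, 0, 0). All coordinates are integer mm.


cube([1973, 259, 2859]);


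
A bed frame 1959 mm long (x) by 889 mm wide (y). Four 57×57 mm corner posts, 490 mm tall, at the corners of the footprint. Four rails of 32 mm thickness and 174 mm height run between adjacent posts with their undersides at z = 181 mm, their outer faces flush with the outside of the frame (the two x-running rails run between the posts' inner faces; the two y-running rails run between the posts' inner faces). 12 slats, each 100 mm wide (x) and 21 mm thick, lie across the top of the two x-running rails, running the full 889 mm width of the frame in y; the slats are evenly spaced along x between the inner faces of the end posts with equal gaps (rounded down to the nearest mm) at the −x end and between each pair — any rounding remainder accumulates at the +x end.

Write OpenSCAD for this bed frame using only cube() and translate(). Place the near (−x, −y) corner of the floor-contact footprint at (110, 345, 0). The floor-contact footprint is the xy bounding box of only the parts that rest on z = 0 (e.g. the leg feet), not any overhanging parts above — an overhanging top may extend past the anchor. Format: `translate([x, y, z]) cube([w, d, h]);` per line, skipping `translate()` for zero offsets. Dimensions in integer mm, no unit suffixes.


translate([110, 345, 0]) cube([57, 57, 490]);
translate([110, 1177, 0]) cube([57, 57, 490]);
translate([2012, 345, 0]) cube([57, 57, 490]);
translate([2012, 1177, 0]) cube([57, 57, 490]);
translate([167, 345, 181]) cube([1845, 32, 174]);
translate([167, 1202, 181]) cube([1845, 32, 174]);
translate([110, 402, 181]) cube([32, 775, 174]);
translate([2037, 402, 181]) cube([32, 775, 174]);
translate([216, 345, 355]) cube([100, 889, 21]);
translate([365, 345, 355]) cube([100, 889, 21]);
translate([514, 345, 355]) cube([100, 889, 21]);
translate([663, 345, 355]) cube([100, 889, 21]);
translate([812, 345, 355]) cube([100, 889, 21]);
translate([961, 345, 355]) cube([100, 889, 21]);
translate([1110, 345, 355]) cube([100, 889, 21]);
translate([1259, 345, 355]) cube([100, 889, 21]);
translate([1408, 345, 355]) cube([100, 889, 21]);
translate([1557, 345, 355]) cube([100, 889, 21]);
translate([1706, 345, 355]) cube([100, 889, 21]);
translate([1855, 345, 355]) cube([100, 889, 21]);


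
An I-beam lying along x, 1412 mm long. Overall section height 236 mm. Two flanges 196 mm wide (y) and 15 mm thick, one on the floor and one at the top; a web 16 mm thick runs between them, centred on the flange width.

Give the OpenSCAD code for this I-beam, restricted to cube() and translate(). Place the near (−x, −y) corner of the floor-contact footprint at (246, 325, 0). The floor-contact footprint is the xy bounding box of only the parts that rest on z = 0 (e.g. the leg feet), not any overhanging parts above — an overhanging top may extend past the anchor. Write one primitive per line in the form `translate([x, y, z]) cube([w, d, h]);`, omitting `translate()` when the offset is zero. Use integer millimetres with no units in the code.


translate([246, 325, 0]) cube([1412, 196, 15]);
translate([246, 415, 15]) cube([1412, 16, 206]);
translate([246, 325, 221]) cube([1412, 196, 15]);


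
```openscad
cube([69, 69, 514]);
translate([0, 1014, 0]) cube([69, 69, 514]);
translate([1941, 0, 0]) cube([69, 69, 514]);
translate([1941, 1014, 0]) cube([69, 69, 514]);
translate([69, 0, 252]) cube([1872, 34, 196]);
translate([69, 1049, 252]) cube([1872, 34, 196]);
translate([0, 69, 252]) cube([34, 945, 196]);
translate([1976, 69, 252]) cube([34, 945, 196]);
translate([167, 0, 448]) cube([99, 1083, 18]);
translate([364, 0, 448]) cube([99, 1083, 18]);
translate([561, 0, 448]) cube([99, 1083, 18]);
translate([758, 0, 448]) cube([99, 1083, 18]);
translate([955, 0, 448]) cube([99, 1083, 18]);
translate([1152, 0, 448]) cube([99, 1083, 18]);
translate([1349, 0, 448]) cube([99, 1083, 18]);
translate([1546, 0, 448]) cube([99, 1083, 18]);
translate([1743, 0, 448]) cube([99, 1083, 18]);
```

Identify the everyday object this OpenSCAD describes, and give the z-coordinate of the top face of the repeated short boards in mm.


A bed frame. The slat-top height is 466 mm.

Four posts, four rails, and a row of slats — a bed frame. Slats sit on the rails at z = 252 + 196 = 448; with slat thickness 18, the top is 466 mm.


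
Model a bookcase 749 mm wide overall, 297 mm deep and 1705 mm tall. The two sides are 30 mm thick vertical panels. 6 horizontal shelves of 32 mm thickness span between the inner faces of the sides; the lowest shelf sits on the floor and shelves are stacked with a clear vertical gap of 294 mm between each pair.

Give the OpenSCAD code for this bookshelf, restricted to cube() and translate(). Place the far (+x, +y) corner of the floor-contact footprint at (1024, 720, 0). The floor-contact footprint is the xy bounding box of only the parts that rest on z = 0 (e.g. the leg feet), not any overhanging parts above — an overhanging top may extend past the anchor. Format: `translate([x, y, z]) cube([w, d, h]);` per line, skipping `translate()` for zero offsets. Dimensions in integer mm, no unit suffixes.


translate([275, 423, 0]) cube([30, 297, 1705]);
translate([994, 423, 0]) cube([30, 297, 1705]);
translate([305, 423, 0]) cube([689, 297, 32]);
translate([305, 423, 326]) cube([689, 297, 32]);
translate([305, 423, 652]) cube([689, 297, 32]);
translate([305, 423, 978]) cube([689, 297, 32]);
translate([305, 423, 1304]) cube([689, 297, 32]);
translate([305, 423, 1630]) cube([689, 297, 32]);


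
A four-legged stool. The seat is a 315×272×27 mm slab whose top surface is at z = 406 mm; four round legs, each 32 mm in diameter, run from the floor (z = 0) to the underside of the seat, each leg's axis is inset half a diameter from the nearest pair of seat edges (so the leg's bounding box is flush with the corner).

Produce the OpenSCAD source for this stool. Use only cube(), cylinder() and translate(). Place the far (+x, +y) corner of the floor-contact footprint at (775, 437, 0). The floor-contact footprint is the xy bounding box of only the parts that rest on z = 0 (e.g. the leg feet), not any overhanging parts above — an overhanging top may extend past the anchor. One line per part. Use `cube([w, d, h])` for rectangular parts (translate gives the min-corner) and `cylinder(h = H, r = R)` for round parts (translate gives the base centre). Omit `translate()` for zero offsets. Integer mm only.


// leg_h = 406 - 27 = 379
translate([460, 165, 379]) cube([315, 272, 27]);
translate([476, 181, 0]) cylinder(h = 379, r = 16);
translate([759, 181, 0]) cylinder(h = 379, r = 16);
translate([476, 421, 0]) cylinder(h = 379, r = 16);
translate([759, 421, 0]) cylinder(h = 379, r = 16);


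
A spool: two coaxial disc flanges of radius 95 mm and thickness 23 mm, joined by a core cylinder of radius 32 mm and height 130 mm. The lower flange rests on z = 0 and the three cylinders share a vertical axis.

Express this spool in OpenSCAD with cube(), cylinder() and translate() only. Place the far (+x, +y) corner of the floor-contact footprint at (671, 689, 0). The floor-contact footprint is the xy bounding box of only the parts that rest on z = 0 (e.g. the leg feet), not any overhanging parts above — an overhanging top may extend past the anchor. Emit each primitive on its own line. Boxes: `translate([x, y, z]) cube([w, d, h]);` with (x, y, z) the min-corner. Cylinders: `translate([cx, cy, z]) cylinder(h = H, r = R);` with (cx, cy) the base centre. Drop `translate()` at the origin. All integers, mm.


translate([576, 594, 0]) cylinder(h = 23, r = 95);
translate([576, 594, 23]) cylinder(h = 130, r = 32);
translate([576, 594, 153]) cylinder(h = 23, r = 95);


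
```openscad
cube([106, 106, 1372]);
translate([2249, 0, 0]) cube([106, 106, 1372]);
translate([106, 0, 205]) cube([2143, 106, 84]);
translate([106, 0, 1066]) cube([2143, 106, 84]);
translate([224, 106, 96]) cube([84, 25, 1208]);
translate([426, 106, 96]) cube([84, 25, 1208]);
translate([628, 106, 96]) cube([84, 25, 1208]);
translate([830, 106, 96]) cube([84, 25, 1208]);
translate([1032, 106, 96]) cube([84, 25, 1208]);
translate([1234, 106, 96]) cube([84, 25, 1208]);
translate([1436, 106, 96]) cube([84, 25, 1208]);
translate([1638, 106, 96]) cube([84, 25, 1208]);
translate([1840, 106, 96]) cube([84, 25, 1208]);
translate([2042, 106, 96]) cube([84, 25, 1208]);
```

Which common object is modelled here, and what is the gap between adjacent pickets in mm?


A fence section. The picket gap is 118 mm.

Two posts, two rails, 10 pickets — a fence section. Span 2143 mm holds 10 pickets of 84 mm with 11 equal gaps: ⌊(2143 − 10·84) / 11⌋ = 118 mm.


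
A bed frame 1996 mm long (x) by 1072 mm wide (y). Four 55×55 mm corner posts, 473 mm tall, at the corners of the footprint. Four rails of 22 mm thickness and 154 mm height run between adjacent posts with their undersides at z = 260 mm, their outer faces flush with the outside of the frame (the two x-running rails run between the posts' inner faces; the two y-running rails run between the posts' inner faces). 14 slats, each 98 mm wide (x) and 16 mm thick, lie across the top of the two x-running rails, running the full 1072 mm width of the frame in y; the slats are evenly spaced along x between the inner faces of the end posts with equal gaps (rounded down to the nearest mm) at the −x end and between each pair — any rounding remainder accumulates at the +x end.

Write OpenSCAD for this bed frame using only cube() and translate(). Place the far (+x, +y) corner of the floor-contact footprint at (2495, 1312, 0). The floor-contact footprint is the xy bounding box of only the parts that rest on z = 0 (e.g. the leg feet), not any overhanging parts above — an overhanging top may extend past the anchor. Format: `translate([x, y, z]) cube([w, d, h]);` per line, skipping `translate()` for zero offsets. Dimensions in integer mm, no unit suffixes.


translate([499, 240, 0]) cube([55, 55, 473]);
translate([499, 1257, 0]) cube([55, 55, 473]);
translate([2440, 240, 0]) cube([55, 55, 473]);
translate([2440, 1257, 0]) cube([55, 55, 473]);
translate([554, 240, 260]) cube([1886, 22, 154]);
translate([554, 1290, 260]) cube([1886, 22, 154]);
translate([499, 295, 260]) cube([22, 962, 154]);
translate([2473, 295, 260]) cube([22, 962, 154]);
translate([588, 240, 414]) cube([98, 1072, 16]);
translate([720, 240, 414]) cube([98, 1072, 16]);
translate([852, 240, 414]) cube([98, 1072, 16]);
translate([984, 240, 414]) cube([98, 1072, 16]);
translate([1116, 240, 414]) cube([98, 1072, 16]);
translate([1248, 240, 414]) cube([98, 1072, 16]);
translate([1380, 240, 414]) cube([98, 1072, 16]);
translate([1512, 240, 414]) cube([98, 1072, 16]);
translate([1644, 240, 414]) cube([98, 1072, 16]);
translate([1776, 240, 414]) cube([98, 1072, 16]);
translate([1908, 240, 414]) cube([98, 1072, 16]);
translate([2040, 240, 414]) cube([98, 1072, 16]);
translate([2172, 240, 414]) cube([98, 1072, 16]);
translate([2304, 240, 414]) cube([98, 1072, 16]);


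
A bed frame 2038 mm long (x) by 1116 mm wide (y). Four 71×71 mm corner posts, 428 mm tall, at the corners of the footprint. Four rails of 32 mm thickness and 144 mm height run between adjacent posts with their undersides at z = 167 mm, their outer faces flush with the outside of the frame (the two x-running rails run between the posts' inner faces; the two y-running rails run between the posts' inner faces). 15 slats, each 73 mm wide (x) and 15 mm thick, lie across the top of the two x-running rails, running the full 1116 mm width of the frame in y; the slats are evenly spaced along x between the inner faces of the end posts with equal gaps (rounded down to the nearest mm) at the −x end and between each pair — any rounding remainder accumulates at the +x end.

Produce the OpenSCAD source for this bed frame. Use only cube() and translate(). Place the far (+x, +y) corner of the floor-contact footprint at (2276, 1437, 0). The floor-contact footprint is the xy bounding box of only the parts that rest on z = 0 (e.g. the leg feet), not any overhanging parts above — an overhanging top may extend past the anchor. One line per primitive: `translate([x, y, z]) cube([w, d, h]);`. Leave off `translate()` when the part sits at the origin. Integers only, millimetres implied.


// slat z = rail_z + rail_h = 167 + 144 = 311
// slat gap = ⌊(1896 − 15·73) / 16⌋ = 50
translate([238, 321, 0]) cube([71, 71, 428]);
translate([238, 1366, 0]) cube([71, 71, 428]);
translate([2205, 321, 0]) cube([71, 71, 428]);
translate([2205, 1366, 0]) cube([71, 71, 428]);
translate([309, 321, 167]) cube([1896, 32, 144]);
translate([309, 1405, 167]) cube([1896, 32, 144]);
translate([238, 392, 167]) cube([32, 974, 144]);
translate([2244, 392, 167]) cube([32, 974, 144]);
translate([359, 321, 311]) cube([73, 1116, 15]);
translate([482, 321, 311]) cube([73, 1116, 15]);
translate([605, 321, 311]) cube([73, 1116, 15]);
translate([728, 321, 311]) cube([73, 1116, 15]);
translate([851, 321, 311]) cube([73, 1116, 15]);
translate([974, 321, 311]) cube([73, 1116, 15]);
translate([1097, 321, 311]) cube([73, 1116, 15]);
translate([1220, 321, 311]) cube([73, 1116, 15]);
translate([1343, 321, 311]) cube([73, 1116, 15]);
translate([1466, 321, 311]) cube([73, 1116, 15]);
translate([1589, 321, 311]) cube([73, 1116, 15]);
translate([1712, 321, 311]) cube([73, 1116, 15]);
translate([1835, 321, 311]) cube([73, 1116, 15]);
translate([1958, 321, 311]) cube([73, 1116, 15]);
translate([2081, 321, 311]) cube([73, 1116, 15]);


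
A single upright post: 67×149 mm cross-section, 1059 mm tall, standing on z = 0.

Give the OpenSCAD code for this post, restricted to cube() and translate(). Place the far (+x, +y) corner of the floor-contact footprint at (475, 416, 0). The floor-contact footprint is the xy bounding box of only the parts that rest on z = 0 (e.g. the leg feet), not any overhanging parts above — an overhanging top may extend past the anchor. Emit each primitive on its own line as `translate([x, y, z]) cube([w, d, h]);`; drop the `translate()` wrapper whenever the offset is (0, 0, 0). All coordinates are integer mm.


translate([408, 267, 0]) cube([67, 149, 1059]);


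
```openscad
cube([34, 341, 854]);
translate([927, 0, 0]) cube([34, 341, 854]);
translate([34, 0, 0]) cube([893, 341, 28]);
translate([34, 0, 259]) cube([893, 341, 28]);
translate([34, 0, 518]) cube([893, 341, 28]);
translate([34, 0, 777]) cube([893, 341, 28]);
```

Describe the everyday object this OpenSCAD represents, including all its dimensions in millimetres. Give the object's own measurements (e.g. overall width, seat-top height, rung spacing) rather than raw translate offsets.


An open bookshelf. Two side panels, each 34 mm thick, 341 mm deep and 854 mm tall, stand 961 mm apart (outside-to-outside). Between them sit 4 shelves, each 28 mm thick and 341 mm deep, spanning the full gap between the sides. The bottom shelf rests on the floor (its underside at z = 0) and the clear gap between one shelf's top and the next shelf's underside is 231 mm.


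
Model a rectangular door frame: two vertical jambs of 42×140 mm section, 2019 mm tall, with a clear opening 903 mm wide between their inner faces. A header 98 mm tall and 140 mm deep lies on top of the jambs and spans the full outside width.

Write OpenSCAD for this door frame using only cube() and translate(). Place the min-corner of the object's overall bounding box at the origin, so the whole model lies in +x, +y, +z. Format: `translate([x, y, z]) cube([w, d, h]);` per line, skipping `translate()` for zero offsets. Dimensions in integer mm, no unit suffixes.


cube([42, 140, 2019]);
translate([945, 0, 0]) cube([42, 140, 2019]);
translate([0, 0, 2019]) cube([987, 140, 98]);


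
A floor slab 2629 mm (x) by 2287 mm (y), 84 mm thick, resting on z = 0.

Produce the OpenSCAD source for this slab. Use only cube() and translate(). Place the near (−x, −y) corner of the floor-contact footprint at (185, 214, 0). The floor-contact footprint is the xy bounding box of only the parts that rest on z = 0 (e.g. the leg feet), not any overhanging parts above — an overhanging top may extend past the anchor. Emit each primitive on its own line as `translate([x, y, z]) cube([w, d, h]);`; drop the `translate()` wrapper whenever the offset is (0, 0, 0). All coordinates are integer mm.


translate([185, 214, 0]) cube([2629, 2287, 84]);


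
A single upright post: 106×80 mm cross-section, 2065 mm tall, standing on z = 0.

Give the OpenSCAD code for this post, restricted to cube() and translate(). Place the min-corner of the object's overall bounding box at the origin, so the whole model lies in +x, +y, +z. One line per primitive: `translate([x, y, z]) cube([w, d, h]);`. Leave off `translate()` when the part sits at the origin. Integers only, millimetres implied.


cube([106, 80, 2065]);


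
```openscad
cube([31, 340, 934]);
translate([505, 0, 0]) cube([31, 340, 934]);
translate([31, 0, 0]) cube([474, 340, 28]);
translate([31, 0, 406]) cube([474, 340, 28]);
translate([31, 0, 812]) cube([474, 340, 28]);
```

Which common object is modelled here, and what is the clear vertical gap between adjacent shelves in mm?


A bookshelf. The clear shelf gap is 378 mm.

Two tall side panels with 3 horizontal boards between them — a bookshelf. The first two shelf undersides are at z = 0 and z = 406; with shelf thickness 28, the clear gap is 406 − 0 − 28 = 378 mm.


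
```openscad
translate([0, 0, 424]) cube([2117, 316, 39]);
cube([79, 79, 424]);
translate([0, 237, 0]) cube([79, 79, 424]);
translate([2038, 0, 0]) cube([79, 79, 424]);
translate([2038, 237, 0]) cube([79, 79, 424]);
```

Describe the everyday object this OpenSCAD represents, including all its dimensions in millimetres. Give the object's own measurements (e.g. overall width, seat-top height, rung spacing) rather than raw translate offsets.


A bench: a 2117×316 mm seat slab, 39 mm thick, top at z = 463 mm, on four 79×79 mm square legs flush with the seat corners and standing on z = 0.


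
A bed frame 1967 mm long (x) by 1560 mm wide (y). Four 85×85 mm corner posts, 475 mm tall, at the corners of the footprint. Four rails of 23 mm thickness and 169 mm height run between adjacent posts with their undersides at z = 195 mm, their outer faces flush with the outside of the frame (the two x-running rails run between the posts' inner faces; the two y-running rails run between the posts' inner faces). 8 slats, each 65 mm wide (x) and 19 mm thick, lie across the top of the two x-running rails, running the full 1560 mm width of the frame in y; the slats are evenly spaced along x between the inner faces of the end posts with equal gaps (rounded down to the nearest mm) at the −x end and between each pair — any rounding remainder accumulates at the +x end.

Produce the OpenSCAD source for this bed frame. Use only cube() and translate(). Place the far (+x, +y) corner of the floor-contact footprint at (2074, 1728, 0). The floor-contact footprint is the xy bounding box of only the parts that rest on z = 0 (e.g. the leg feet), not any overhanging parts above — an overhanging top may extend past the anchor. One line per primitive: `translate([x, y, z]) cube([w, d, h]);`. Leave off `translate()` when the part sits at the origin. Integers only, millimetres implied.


translate([107, 168, 0]) cube([85, 85, 475]);
translate([107, 1643, 0]) cube([85, 85, 475]);
translate([1989, 168, 0]) cube([85, 85, 475]);
translate([1989, 1643, 0]) cube([85, 85, 475]);
translate([192, 168, 195]) cube([1797, 23, 169]);
translate([192, 1705, 195]) cube([1797, 23, 169]);
translate([107, 253, 195]) cube([23, 1390, 169]);
translate([2051, 253, 195]) cube([23, 1390, 169]);
translate([333, 168, 364]) cube([65, 1560, 19]);
translate([539, 168, 364]) cube([65, 1560, 19]);
translate([745, 168, 364]) cube([65, 1560, 19]);
translate([951, 168, 364]) cube([65, 1560, 19]);
translate([1157, 168, 364]) cube([65, 1560, 19]);
translate([1363, 168, 364]) cube([65, 1560, 19]);
translate([1569, 168, 364]) cube([65, 1560, 19]);
translate([1775, 168, 364]) cube([65, 1560, 19]);


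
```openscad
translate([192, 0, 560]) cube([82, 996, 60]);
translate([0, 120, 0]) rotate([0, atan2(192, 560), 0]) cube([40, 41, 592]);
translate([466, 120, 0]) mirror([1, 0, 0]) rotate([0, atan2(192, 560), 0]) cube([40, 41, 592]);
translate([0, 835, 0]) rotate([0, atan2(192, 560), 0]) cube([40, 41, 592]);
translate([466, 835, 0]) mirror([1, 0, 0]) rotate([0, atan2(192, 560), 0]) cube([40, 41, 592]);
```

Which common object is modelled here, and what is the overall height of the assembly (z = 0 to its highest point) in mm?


A sawhorse. The overall height is 620 mm.

A beam across two mirrored pairs of raked legs — a sawhorse. The beam's underside is at z = 560 (matching the legs' vertical rise in atan2(192, 560)) and the beam is 60 mm tall, so its top is at 560 + 60 = 620 mm. The raked legs top out at the beam's underside, so that is the highest point.


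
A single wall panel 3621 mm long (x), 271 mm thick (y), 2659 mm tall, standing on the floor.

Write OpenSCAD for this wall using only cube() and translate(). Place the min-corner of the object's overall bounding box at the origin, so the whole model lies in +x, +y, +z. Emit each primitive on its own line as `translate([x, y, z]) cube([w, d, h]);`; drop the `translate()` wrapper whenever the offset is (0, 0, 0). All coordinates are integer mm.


cube([3621, 271, 2659]);


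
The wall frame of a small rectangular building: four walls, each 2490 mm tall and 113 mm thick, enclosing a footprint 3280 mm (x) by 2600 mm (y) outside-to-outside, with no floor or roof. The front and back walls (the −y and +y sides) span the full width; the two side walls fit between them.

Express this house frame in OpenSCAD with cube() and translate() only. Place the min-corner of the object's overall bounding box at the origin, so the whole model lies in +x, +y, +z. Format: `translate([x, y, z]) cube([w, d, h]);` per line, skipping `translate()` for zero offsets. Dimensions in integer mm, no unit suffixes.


cube([3280, 113, 2490]);
translate([0, 2487, 0]) cube([3280, 113, 2490]);
translate([0, 113, 0]) cube([113, 2374, 2490]);
translate([3167, 113, 0]) cube([113, 2374, 2490]);


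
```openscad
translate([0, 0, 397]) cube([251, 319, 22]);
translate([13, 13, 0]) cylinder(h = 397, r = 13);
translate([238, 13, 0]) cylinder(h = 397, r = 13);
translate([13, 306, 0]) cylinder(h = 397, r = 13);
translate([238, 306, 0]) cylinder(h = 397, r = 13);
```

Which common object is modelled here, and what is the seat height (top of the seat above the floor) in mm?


A stool. The seat height is 419 mm.

A 251×319×22 slab at z = 397 on four corner cylinders — a stool. The seat top is 397 + 22 = 419 mm.


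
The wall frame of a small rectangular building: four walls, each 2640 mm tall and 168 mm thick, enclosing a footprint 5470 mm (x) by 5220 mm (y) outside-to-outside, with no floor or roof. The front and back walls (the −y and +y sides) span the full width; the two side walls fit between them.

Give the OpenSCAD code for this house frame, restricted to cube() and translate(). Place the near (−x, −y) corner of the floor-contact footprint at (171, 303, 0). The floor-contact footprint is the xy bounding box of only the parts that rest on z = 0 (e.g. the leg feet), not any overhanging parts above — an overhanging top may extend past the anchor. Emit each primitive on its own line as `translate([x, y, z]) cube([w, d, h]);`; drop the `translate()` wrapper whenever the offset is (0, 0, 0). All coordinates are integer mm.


translate([171, 303, 0]) cube([5470, 168, 2640]);
translate([171, 5355, 0]) cube([5470, 168, 2640]);
translate([171, 471, 0]) cube([168, 4884, 2640]);
translate([5473, 471, 0]) cube([168, 4884, 2640]);
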